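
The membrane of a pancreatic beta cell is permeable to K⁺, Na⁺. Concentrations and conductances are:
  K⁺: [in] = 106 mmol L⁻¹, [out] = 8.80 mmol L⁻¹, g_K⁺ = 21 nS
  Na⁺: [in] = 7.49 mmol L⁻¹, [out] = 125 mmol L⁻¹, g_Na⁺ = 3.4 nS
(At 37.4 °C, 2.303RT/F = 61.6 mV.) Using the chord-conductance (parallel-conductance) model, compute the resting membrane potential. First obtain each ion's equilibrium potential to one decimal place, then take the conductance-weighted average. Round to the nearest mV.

-47 mV

E_K⁺ = (61.6/1)·log₁₀(8.80/106) = -66.6 mV
E_Na⁺ = (61.6/1)·log₁₀(125/7.49) = 75.3 mV
Vm = (Σ gᵢEᵢ)/(Σ gᵢ) = (21·-66.6 + 3.4·75.3) / (21 + 3.4)
= -1142.58 / 24.4 = -46.83 mV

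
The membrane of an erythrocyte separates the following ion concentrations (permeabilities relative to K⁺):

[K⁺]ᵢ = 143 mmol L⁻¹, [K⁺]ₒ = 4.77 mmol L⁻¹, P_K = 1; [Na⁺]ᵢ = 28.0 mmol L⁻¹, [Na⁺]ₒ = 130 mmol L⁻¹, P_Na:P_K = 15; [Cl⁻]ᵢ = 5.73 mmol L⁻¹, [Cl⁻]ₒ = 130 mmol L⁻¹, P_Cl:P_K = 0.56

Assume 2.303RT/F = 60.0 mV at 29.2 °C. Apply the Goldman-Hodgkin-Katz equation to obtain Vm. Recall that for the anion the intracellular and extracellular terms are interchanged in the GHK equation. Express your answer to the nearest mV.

Vm = 60.0 · log₁₀[(Σ P·[cation]ₒ + Σ P·[anion]ᵢ) / (Σ P·[cation]ᵢ + Σ P·[anion]ₒ)]
Numerator = 1×4.77 + 15×130 + 0.56×5.73 = 1958
Denominator = 1×143 + 15×28.0 + 0.56×130 = 635.8
Vm = 60.0 · log₁₀(3.0796) = 60.0 × (0.4885) = 29.31 mV

29 mV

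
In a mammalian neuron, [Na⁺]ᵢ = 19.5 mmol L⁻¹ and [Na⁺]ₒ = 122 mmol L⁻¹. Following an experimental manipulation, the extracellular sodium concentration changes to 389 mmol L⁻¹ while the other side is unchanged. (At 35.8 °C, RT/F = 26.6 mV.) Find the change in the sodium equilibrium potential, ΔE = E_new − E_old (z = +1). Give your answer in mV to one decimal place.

30.8 mV

E_old = (26.6/1)·ln(122/19.5) = 48.77 mV
E_new = (26.6/1)·ln(389/19.5) = 79.62 mV
ΔE = 79.62 − (48.77) = 30.84 mV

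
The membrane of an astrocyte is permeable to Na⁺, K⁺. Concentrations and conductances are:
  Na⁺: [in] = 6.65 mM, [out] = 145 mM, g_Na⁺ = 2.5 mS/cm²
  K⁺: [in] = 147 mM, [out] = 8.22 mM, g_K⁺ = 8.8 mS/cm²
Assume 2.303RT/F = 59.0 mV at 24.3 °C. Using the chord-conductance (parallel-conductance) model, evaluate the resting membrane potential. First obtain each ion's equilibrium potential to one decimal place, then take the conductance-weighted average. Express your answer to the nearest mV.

E_Na⁺ = (59.0/1)·log₁₀(145/6.65) = 79.0 mV
E_K⁺ = (59.0/1)·log₁₀(8.22/147) = -73.9 mV
Vm = (Σ gᵢEᵢ)/(Σ gᵢ) = (2.5·79.0 + 8.8·-73.9) / (2.5 + 8.8)
= -452.82 / 11.3 = -40.07 mV

-40 mV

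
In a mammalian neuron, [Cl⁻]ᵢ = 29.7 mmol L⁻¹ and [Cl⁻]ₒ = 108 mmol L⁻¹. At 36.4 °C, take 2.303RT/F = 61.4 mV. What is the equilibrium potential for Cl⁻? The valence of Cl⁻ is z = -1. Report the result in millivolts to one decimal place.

E = (61.4/z) · log₁₀([Cl⁻]_out/[Cl⁻]_in) with z = -1.
For an anion, dividing by z = -1 reverses the sign.
= (61.4/-1) · log₁₀(108/29.7) = -61.40 · log₁₀(3.636)
= -61.40 · (0.5607) = -34.42 mV

-34.4 mV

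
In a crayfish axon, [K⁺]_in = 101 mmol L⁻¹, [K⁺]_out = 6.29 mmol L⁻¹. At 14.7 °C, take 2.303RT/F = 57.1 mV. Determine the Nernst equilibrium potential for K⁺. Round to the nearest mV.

E = (57.1/z) · log₁₀([K⁺]_out/[K⁺]_in) with z = +1.
= (57.1/1) · log₁₀(6.29/101) = 57.10 · log₁₀(0.06228)
= 57.10 · (-1.2057) = -68.84 mV

-69 mV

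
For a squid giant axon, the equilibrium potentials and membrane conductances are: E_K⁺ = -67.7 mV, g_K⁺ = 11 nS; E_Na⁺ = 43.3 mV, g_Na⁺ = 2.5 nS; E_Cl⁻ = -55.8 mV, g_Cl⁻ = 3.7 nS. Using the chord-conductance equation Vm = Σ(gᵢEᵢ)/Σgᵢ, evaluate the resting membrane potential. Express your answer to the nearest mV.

-49 mV

Σ gᵢEᵢ = 11·(-67.7) + 2.5·(43.3) + 3.7·(-55.8) = -842.91
Σ gᵢ = 11 + 2.5 + 3.7 = 17.2
Vm = -842.91 / 17.2 = -49.01 mV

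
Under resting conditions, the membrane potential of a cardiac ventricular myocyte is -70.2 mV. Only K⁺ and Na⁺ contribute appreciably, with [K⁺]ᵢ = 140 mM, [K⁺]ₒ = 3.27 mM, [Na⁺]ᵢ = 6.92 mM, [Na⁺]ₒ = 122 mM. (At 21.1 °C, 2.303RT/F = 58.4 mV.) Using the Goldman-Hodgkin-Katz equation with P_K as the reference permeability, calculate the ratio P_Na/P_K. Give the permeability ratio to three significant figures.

0.0454

Let α = P_Na/P_K. GHK: Vm = 58.4·log₁₀[(Kₒ + α·Naₒ)/(Kᵢ + α·Naᵢ)].
10^(Vm/58.4) = 10^(-70.2/58.4) = 0.062798
So 0.062798·(Kᵢ + α·Naᵢ) = Kₒ + α·Naₒ → α = (0.062798·140.0 − 3.27) / (122.0 − 0.062798·6.92)
α = (8.792 − 3.27) / (122.0 − 0.4346) = 5.522/121.6 = 0.04542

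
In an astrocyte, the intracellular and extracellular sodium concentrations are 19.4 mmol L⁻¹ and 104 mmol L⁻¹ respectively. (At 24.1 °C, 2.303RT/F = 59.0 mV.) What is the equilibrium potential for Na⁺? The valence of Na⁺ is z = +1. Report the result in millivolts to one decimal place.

E = (59.0/z) · log₁₀([Na⁺]_out/[Na⁺]_in) with z = +1.
= (59.0/1) · log₁₀(104/19.4) = 59.00 · log₁₀(5.361)
= 59.00 · (0.7292) = 43.02 mV

43.0 mV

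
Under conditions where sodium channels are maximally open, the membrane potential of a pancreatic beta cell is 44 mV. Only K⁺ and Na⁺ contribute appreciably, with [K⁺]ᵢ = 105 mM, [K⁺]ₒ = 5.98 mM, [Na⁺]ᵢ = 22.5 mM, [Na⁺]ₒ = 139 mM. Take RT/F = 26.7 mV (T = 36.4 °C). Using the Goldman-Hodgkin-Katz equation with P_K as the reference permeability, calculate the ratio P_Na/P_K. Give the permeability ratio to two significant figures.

24

Let α = P_Na/P_K. GHK: Vm = 26.7·ln[(Kₒ + α·Naₒ)/(Kᵢ + α·Naᵢ)].
e^(Vm/26.7) = e^(44.0/26.7) = 5.1963
So 5.1963·(Kᵢ + α·Naᵢ) = Kₒ + α·Naₒ → α = (5.1963·105.0 − 5.98) / (139.0 − 5.1963·22.5)
α = (545.6 − 5.98) / (139.0 − 116.9) = 539.6/22.08 = 24.44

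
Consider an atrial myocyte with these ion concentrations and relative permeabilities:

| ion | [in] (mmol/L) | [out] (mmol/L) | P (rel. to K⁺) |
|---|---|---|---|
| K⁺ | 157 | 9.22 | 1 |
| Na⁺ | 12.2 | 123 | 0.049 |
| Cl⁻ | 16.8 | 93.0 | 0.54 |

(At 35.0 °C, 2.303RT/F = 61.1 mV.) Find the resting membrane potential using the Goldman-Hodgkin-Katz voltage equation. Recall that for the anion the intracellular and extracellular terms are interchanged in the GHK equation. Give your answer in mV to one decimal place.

Vm = 61.1 · log₁₀[(Σ P·[cation]ₒ + Σ P·[anion]ᵢ) / (Σ P·[cation]ᵢ + Σ P·[anion]ₒ)]
Numerator = 1×9.22 + 0.049×123 + 0.54×16.8 = 24.32
Denominator = 1×157 + 0.049×12.2 + 0.54×93.0 = 207.8
Vm = 61.1 · log₁₀(0.11702) = 61.1 × (-0.9317) = -56.93 mV

-56.9 mV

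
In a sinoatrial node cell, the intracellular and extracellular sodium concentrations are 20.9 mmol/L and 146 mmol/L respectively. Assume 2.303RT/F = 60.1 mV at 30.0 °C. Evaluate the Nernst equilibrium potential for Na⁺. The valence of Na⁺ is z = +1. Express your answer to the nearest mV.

51 mV

E = (60.1/z) · log₁₀([Na⁺]_out/[Na⁺]_in) with z = +1.
= (60.1/1) · log₁₀(146/20.9) = 60.10 · log₁₀(6.986)
= 60.10 · (0.8442) = 50.74 mV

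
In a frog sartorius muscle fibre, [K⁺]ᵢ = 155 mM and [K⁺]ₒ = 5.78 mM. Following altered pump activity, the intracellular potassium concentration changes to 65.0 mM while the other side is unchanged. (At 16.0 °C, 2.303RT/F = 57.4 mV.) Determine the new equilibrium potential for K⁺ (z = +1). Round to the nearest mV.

After the shift: [K⁺]_out = 5.78, [K⁺]_in = 65.0 mM.
E_new = (57.4/1)·log₁₀(5.78/65.0) = 57.40 · (-1.0510) = -60.33 mV

-60 mV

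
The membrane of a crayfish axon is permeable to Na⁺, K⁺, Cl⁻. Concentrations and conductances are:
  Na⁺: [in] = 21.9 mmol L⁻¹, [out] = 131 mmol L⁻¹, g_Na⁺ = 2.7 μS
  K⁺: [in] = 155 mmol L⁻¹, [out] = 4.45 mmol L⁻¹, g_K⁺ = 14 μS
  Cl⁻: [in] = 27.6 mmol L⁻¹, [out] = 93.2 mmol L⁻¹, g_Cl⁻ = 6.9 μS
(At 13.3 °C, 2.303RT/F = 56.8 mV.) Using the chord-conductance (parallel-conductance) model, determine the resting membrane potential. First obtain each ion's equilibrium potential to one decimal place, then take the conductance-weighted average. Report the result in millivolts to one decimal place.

E_Na⁺ = (56.8/1)·log₁₀(131/21.9) = 44.1 mV
E_K⁺ = (56.8/1)·log₁₀(4.45/155) = -87.6 mV
E_Cl⁻ = (56.8/-1)·log₁₀(93.2/27.6) = -30.0 mV
Vm = (Σ gᵢEᵢ)/(Σ gᵢ) = (2.7·44.1 + 14·-87.6 + 6.9·-30.0) / (2.7 + 14 + 6.9)
= -1314.33 / 23.6 = -55.69 mV

-55.7 mV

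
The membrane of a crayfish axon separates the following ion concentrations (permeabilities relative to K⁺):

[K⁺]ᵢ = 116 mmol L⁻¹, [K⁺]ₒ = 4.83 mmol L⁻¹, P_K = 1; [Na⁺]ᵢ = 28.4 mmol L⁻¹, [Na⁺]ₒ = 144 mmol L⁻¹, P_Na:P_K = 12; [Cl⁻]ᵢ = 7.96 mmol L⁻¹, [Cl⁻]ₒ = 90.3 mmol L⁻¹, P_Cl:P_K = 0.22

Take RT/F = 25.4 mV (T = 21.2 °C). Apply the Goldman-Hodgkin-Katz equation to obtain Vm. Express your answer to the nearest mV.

33 mV

Vm = 25.4 · ln[(Σ P·[cation]ₒ + Σ P·[anion]ᵢ) / (Σ P·[cation]ᵢ + Σ P·[anion]ₒ)]
Numerator = 1×4.83 + 12×144 + 0.22×7.96 = 1735
Denominator = 1×116 + 12×28.4 + 0.22×90.3 = 476.7
Vm = 25.4 · ln(3.639) = 25.4 × (1.2917) = 32.81 mV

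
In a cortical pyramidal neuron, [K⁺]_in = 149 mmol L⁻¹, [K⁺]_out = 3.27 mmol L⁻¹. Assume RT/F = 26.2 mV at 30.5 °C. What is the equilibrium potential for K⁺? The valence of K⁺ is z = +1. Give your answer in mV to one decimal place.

-100.1 mV

E = (26.2/z) · ln([K⁺]_out/[K⁺]_in) with z = +1.
= (26.2/1) · ln(3.27/149) = 26.20 · ln(0.02195)
= 26.20 · (-3.8192) = -100.06 mV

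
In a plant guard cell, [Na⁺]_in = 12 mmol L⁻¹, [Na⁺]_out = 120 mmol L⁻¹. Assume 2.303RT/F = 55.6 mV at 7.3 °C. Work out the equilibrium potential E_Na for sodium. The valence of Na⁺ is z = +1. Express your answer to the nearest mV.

56 mV

E = (55.6/z) · log₁₀([Na⁺]_out/[Na⁺]_in) with z = +1.
= (55.6/1) · log₁₀(120/12) = 55.60 · log₁₀(10)
= 55.60 · (1.0000) = 55.60 mV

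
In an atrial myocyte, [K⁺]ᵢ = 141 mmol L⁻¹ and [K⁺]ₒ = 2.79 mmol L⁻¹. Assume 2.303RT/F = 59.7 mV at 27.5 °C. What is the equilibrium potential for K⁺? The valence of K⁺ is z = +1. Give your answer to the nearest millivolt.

-102 mV

E = (59.7/z) · log₁₀([K⁺]_out/[K⁺]_in) with z = +1.
= (59.7/1) · log₁₀(2.79/141) = 59.70 · log₁₀(0.01979)
= 59.70 · (-1.7036) = -101.71 mV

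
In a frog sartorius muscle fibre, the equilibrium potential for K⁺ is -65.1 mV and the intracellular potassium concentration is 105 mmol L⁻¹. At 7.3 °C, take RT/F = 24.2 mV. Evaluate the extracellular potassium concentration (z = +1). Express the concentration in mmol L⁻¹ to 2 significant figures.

Nernst: E = (24.2/1) · ln([out]/[in]), so ln([out]/[in]) = -65.1 × 1 / 24.2 = -2.6901.
[out]/[in] = e^(-2.6901) = 0.06788.
[out] = 0.06788 × 105 = 7.127 mmol L⁻¹.

7.1 mmol L⁻¹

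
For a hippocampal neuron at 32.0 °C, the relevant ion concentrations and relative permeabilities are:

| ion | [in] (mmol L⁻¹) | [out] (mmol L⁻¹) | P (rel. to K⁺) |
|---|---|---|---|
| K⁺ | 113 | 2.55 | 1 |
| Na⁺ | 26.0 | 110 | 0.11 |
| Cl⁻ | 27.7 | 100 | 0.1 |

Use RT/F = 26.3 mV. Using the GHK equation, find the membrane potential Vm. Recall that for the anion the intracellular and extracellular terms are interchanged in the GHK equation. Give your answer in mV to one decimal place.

Vm = 26.3 · ln[(Σ P·[cation]ₒ + Σ P·[anion]ᵢ) / (Σ P·[cation]ᵢ + Σ P·[anion]ₒ)]
Numerator = 1×2.55 + 0.11×110 + 0.1×27.7 = 17.42
Denominator = 1×113 + 0.11×26.0 + 0.1×100 = 125.9
Vm = 26.3 · ln(0.13841) = 26.3 × (-1.9776) = -52.01 mV

-52.0 mV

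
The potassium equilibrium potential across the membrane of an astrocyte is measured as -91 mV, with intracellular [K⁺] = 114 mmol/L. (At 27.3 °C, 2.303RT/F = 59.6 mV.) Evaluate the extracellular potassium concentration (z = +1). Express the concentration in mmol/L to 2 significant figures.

3.4 mmol/L

Nernst: E = (59.6/1) · log₁₀([out]/[in]), so log₁₀([out]/[in]) = -91.0 × 1 / 59.6 = -1.5268.
[out]/[in] = 10^(-1.5268) = 0.02973.
[out] = 0.02973 × 114 = 3.389 mmol/L.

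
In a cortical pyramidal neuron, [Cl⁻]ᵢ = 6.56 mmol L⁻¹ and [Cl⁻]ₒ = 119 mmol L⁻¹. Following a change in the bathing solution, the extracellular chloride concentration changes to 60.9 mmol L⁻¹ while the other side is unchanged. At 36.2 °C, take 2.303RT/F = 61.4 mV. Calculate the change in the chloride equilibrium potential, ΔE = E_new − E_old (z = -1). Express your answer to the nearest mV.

18 mV

E_old = (61.4/-1)·log₁₀(119/6.56) = -77.28 mV
E_new = (61.4/-1)·log₁₀(60.9/6.56) = -59.42 mV
ΔE = -59.42 − (-77.28) = 17.86 mV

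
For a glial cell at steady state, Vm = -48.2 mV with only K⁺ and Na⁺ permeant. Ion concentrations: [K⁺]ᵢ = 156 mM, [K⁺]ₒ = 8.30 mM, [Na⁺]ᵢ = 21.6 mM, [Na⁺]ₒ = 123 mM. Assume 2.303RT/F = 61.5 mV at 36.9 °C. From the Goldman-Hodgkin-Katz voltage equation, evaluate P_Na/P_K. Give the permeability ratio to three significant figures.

0.145

Let α = P_Na/P_K. GHK: Vm = 61.5·log₁₀[(Kₒ + α·Naₒ)/(Kᵢ + α·Naᵢ)].
10^(Vm/61.5) = 10^(-48.2/61.5) = 0.16454
So 0.16454·(Kᵢ + α·Naᵢ) = Kₒ + α·Naₒ → α = (0.16454·156.0 − 8.3) / (123.0 − 0.16454·21.6)
α = (25.67 − 8.3) / (123.0 − 3.554) = 17.37/119.4 = 0.1454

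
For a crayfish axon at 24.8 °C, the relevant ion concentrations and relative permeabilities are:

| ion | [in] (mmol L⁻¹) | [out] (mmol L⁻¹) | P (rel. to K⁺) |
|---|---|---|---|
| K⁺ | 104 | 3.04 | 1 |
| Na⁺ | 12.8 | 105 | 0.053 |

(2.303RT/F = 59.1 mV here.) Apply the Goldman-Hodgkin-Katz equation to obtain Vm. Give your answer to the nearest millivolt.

-64 mV

Vm = 59.1 · log₁₀[(Σ P·[cation]ₒ + Σ P·[anion]ᵢ) / (Σ P·[cation]ᵢ + Σ P·[anion]ₒ)]
Numerator = 1×3.04 + 0.053×105 = 8.605
Denominator = 1×104 + 0.053×12.8 = 104.7
Vm = 59.1 · log₁₀(0.082204) = 59.1 × (-1.0851) = -64.13 mV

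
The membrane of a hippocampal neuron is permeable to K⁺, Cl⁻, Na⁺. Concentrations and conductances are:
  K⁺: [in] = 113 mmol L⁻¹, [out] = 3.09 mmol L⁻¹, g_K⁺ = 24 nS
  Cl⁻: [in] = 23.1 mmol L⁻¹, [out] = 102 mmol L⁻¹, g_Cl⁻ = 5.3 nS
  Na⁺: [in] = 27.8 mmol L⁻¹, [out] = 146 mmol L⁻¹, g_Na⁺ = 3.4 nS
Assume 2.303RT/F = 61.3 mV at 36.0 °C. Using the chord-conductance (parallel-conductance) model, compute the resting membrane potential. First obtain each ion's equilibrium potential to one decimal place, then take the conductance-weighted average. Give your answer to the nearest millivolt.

E_K⁺ = (61.3/1)·log₁₀(3.09/113) = -95.8 mV
E_Cl⁻ = (61.3/-1)·log₁₀(102/23.1) = -39.5 mV
E_Na⁺ = (61.3/1)·log₁₀(146/27.8) = 44.2 mV
Vm = (Σ gᵢEᵢ)/(Σ gᵢ) = (24·-95.8 + 5.3·-39.5 + 3.4·44.2) / (24 + 5.3 + 3.4)
= -2358.27 / 32.7 = -72.12 mV

-72 mV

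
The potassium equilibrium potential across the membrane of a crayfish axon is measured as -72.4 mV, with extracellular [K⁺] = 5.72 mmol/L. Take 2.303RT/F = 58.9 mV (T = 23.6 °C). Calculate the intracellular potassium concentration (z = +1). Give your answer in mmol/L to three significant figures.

Nernst: E = (58.9/1) · log₁₀([out]/[in]), so log₁₀([out]/[in]) = -72.4 × 1 / 58.9 = -1.2292.
[out]/[in] = 10^(-1.2292) = 0.05899.
[in] = 5.72 / 0.05899 = 96.96 mmol/L.

97.0 mmol/L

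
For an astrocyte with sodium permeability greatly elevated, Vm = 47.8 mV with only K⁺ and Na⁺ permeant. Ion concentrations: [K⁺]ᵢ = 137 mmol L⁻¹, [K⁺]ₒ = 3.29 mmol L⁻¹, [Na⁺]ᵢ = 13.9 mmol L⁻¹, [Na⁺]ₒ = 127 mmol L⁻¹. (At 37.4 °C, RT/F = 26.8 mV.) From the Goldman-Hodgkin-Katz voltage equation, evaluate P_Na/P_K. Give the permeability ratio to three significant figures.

18.3

Let α = P_Na/P_K. GHK: Vm = 26.8·ln[(Kₒ + α·Naₒ)/(Kᵢ + α·Naᵢ)].
e^(Vm/26.8) = e^(47.8/26.8) = 5.9511
So 5.9511·(Kᵢ + α·Naᵢ) = Kₒ + α·Naₒ → α = (5.9511·137.0 − 3.29) / (127.0 − 5.9511·13.9)
α = (815.3 − 3.29) / (127.0 − 82.72) = 812/44.28 = 18.34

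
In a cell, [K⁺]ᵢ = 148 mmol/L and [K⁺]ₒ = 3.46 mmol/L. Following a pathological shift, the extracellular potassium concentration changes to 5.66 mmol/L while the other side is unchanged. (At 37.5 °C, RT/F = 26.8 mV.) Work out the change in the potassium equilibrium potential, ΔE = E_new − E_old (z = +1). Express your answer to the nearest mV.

E_old = (26.8/1)·ln(3.46/148) = -100.66 mV
E_new = (26.8/1)·ln(5.66/148) = -87.47 mV
ΔE = -87.47 − (-100.66) = 13.19 mV

13 mV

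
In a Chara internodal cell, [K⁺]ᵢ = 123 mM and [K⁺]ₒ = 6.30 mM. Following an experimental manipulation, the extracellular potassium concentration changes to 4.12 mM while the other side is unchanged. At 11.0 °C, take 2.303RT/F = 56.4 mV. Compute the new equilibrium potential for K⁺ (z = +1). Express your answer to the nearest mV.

After the shift: [K⁺]_out = 4.12, [K⁺]_in = 123 mM.
E_new = (56.4/1)·log₁₀(4.12/123) = 56.40 · (-1.4750) = -83.19 mV

-83 mV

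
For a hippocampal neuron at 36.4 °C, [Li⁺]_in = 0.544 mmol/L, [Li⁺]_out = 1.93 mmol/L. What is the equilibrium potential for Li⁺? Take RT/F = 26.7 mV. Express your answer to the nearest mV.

34 mV

E = (26.7/z) · ln([Li⁺]_out/[Li⁺]_in) with z = +1.
= (26.7/1) · ln(1.93/0.544) = 26.70 · ln(3.548)
= 26.70 · (1.2663) = 33.81 mV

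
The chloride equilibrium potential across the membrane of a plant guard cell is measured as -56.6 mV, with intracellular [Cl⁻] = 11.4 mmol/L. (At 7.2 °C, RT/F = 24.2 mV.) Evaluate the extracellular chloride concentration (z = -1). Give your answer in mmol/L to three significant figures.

Nernst: E = (24.2/-1) · ln([out]/[in]), so ln([out]/[in]) = -56.6 × -1 / 24.2 = 2.3388.
[out]/[in] = e^(2.3388) = 10.37.
[out] = 10.37 × 11.4 = 118.2 mmol/L.

118 mmol/L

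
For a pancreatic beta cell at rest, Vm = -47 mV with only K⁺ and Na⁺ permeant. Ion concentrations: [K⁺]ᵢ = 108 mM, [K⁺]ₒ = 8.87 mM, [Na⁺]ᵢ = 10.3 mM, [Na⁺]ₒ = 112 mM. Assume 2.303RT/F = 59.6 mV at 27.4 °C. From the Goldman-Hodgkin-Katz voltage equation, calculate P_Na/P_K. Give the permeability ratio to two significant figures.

Let α = P_Na/P_K. GHK: Vm = 59.6·log₁₀[(Kₒ + α·Naₒ)/(Kᵢ + α·Naᵢ)].
10^(Vm/59.6) = 10^(-47.0/59.6) = 0.16271
So 0.16271·(Kᵢ + α·Naᵢ) = Kₒ + α·Naₒ → α = (0.16271·108.0 − 8.87) / (112.0 − 0.16271·10.3)
α = (17.57 − 8.87) / (112.0 − 1.676) = 8.702/110.3 = 0.07888

0.079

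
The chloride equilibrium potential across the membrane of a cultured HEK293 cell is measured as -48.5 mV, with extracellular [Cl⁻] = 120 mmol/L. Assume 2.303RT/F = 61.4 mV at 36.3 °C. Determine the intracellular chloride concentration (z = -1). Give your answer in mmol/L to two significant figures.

Nernst: E = (61.4/-1) · log₁₀([out]/[in]), so log₁₀([out]/[in]) = -48.5 × -1 / 61.4 = 0.7899.
[out]/[in] = 10^(0.7899) = 6.165.
[in] = 120 / 6.165 = 19.47 mmol/L.

19 mmol/L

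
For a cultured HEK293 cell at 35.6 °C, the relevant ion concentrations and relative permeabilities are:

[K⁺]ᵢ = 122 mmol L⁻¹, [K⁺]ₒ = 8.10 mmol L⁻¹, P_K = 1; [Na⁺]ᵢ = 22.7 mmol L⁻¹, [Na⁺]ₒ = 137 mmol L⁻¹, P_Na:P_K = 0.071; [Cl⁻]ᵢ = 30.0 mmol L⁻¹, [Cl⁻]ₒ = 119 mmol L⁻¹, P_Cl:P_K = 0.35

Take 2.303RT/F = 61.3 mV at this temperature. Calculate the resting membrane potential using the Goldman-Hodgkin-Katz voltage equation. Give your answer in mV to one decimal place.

Vm = 61.3 · log₁₀[(Σ P·[cation]ₒ + Σ P·[anion]ᵢ) / (Σ P·[cation]ᵢ + Σ P·[anion]ₒ)]
Numerator = 1×8.10 + 0.071×137 + 0.35×30.0 = 28.33
Denominator = 1×122 + 0.071×22.7 + 0.35×119 = 165.3
Vm = 61.3 · log₁₀(0.17141) = 61.3 × (-0.7660) = -46.95 mV

-47.0 mV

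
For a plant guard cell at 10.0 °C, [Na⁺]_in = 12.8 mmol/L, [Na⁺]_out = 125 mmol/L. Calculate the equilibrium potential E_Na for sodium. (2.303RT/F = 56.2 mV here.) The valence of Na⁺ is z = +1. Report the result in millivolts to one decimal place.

55.6 mV

E = (56.2/z) · log₁₀([Na⁺]_out/[Na⁺]_in) with z = +1.
= (56.2/1) · log₁₀(125/12.8) = 56.20 · log₁₀(9.766)
= 56.20 · (0.9897) = 55.62 mV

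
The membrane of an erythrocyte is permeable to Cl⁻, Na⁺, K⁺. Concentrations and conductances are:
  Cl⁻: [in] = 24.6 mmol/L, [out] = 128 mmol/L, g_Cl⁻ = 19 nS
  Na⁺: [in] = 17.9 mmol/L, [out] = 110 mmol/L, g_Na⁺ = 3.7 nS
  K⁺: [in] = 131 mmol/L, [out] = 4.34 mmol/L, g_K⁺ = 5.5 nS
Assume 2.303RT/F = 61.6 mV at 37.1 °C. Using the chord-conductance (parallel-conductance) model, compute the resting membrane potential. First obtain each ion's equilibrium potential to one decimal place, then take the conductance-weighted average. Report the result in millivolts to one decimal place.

E_Cl⁻ = (61.6/-1)·log₁₀(128/24.6) = -44.1 mV
E_Na⁺ = (61.6/1)·log₁₀(110/17.9) = 48.6 mV
E_K⁺ = (61.6/1)·log₁₀(4.34/131) = -91.2 mV
Vm = (Σ gᵢEᵢ)/(Σ gᵢ) = (19·-44.1 + 3.7·48.6 + 5.5·-91.2) / (19 + 3.7 + 5.5)
= -1159.68 / 28.2 = -41.12 mV

-41.1 mV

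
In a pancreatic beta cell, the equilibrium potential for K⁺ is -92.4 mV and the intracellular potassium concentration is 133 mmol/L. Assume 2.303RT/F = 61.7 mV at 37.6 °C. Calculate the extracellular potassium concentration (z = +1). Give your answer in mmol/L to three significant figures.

4.23 mmol/L

Nernst: E = (61.7/1) · log₁₀([out]/[in]), so log₁₀([out]/[in]) = -92.4 × 1 / 61.7 = -1.4976.
[out]/[in] = 10^(-1.4976) = 0.0318.
[out] = 0.0318 × 133 = 4.229 mmol/L.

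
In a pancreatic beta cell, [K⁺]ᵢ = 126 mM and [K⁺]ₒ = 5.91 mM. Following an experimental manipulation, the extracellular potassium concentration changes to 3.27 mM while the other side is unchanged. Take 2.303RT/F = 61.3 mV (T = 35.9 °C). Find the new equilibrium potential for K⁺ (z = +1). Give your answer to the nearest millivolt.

-97 mV

After the shift: [K⁺]_out = 3.27, [K⁺]_in = 126 mM.
E_new = (61.3/1)·log₁₀(3.27/126) = 61.30 · (-1.5858) = -97.21 mV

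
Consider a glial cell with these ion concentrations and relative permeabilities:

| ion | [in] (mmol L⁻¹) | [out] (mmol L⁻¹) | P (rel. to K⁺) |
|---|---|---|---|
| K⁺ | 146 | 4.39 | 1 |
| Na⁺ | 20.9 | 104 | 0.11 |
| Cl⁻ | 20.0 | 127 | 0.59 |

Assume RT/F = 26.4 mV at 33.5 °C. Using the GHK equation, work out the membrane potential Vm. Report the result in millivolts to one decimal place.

Vm = 26.4 · ln[(Σ P·[cation]ₒ + Σ P·[anion]ᵢ) / (Σ P·[cation]ᵢ + Σ P·[anion]ₒ)]
Numerator = 1×4.39 + 0.11×104 + 0.59×20.0 = 27.63
Denominator = 1×146 + 0.11×20.9 + 0.59×127 = 223.2
Vm = 26.4 · ln(0.12377) = 26.4 × (-2.0893) = -55.16 mV

-55.2 mV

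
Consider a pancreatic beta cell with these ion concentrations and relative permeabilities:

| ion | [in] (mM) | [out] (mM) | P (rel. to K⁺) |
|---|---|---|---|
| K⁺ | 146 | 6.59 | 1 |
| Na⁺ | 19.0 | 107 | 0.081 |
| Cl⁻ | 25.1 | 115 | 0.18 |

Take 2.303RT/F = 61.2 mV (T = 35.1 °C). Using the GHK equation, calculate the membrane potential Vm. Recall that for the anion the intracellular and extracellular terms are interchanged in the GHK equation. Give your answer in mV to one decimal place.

-56.9 mV

Vm = 61.2 · log₁₀[(Σ P·[cation]ₒ + Σ P·[anion]ᵢ) / (Σ P·[cation]ᵢ + Σ P·[anion]ₒ)]
Numerator = 1×6.59 + 0.081×107 + 0.18×25.1 = 19.77
Denominator = 1×146 + 0.081×19.0 + 0.18×115 = 168.2
Vm = 61.2 · log₁₀(0.11754) = 61.2 × (-0.9298) = -56.90 mV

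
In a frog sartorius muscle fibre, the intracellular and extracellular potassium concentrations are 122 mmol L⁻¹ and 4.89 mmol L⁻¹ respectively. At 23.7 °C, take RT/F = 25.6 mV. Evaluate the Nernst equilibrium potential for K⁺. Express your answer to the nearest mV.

E = (25.6/z) · ln([K⁺]_out/[K⁺]_in) with z = +1.
= (25.6/1) · ln(4.89/122) = 25.60 · ln(0.04008)
= 25.60 · (-3.2168) = -82.35 mV

-82 mV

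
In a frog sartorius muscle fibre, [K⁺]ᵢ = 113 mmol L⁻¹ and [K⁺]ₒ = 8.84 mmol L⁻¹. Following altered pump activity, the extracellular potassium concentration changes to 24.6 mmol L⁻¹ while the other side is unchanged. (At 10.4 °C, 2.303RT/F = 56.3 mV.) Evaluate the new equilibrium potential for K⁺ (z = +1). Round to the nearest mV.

-37 mV

After the shift: [K⁺]_out = 24.6, [K⁺]_in = 113 mmol L⁻¹.
E_new = (56.3/1)·log₁₀(24.6/113) = 56.30 · (-0.6621) = -37.28 mV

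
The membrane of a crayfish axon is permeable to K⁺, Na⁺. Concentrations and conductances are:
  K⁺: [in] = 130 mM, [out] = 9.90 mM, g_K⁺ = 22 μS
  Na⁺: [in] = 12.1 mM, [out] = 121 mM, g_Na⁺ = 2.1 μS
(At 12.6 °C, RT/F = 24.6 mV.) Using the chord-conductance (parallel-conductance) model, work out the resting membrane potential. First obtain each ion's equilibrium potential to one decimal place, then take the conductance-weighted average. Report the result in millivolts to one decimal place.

-52.9 mV

E_K⁺ = (24.6/1)·ln(9.90/130) = -63.3 mV
E_Na⁺ = (24.6/1)·ln(121/12.1) = 56.6 mV
Vm = (Σ gᵢEᵢ)/(Σ gᵢ) = (22·-63.3 + 2.1·56.6) / (22 + 2.1)
= -1273.74 / 24.1 = -52.85 mV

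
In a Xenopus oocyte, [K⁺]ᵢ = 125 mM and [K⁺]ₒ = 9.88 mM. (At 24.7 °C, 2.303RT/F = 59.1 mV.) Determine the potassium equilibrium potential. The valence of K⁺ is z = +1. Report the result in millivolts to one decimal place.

-65.1 mV

E = (59.1/z) · log₁₀([K⁺]_out/[K⁺]_in) with z = +1.
= (59.1/1) · log₁₀(9.88/125) = 59.10 · log₁₀(0.07904)
= 59.10 · (-1.1022) = -65.14 mV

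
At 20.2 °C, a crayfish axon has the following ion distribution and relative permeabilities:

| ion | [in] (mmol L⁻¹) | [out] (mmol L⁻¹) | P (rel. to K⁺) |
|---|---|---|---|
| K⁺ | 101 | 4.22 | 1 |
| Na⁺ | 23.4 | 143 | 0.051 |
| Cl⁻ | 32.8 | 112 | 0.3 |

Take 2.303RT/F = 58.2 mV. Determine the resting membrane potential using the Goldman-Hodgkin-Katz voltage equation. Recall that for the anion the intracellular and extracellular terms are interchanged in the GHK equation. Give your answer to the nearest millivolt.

-47 mV

Vm = 58.2 · log₁₀[(Σ P·[cation]ₒ + Σ P·[anion]ᵢ) / (Σ P·[cation]ᵢ + Σ P·[anion]ₒ)]
Numerator = 1×4.22 + 0.051×143 + 0.3×32.8 = 21.35
Denominator = 1×101 + 0.051×23.4 + 0.3×112 = 135.8
Vm = 58.2 · log₁₀(0.15725) = 58.2 × (-0.8034) = -46.76 mV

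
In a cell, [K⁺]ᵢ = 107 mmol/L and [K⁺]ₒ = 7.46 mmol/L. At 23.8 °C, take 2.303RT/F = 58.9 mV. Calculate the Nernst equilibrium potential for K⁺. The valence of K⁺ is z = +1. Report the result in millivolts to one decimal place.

-68.1 mV

E = (58.9/z) · log₁₀([K⁺]_out/[K⁺]_in) with z = +1.
= (58.9/1) · log₁₀(7.46/107) = 58.90 · log₁₀(0.06972)
= 58.90 · (-1.1566) = -68.13 mV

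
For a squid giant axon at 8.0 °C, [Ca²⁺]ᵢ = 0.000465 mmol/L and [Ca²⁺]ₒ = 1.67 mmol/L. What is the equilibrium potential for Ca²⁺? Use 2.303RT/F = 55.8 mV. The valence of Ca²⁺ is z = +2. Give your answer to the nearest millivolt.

99 mV

E = (55.8/z) · log₁₀([Ca²⁺]_out/[Ca²⁺]_in) with z = +2.
= (55.8/2) · log₁₀(1.67/0.000465) = 27.90 · log₁₀(3591)
= 27.90 · (3.5553) = 99.19 mV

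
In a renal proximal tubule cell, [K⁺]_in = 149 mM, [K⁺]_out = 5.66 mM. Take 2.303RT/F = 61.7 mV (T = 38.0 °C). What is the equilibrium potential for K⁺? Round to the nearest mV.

-88 mV

E = (61.7/z) · log₁₀([K⁺]_out/[K⁺]_in) with z = +1.
= (61.7/1) · log₁₀(5.66/149) = 61.70 · log₁₀(0.03799)
= 61.70 · (-1.4204) = -87.64 mV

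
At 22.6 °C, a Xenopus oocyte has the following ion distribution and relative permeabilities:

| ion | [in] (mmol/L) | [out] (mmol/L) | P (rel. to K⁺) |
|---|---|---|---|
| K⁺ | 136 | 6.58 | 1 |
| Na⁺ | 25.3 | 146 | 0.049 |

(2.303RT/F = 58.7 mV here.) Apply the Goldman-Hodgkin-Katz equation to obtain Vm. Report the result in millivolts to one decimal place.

Vm = 58.7 · log₁₀[(Σ P·[cation]ₒ + Σ P·[anion]ᵢ) / (Σ P·[cation]ᵢ + Σ P·[anion]ₒ)]
Numerator = 1×6.58 + 0.049×146 = 13.73
Denominator = 1×136 + 0.049×25.3 = 137.2
Vm = 58.7 · log₁₀(0.10007) = 58.7 × (-0.9997) = -58.68 mV

-58.7 mV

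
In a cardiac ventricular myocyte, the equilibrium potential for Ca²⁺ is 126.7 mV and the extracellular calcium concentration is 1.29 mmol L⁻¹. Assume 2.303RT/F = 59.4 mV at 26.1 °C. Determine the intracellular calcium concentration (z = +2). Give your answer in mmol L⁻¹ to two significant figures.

0.000070 mmol L⁻¹

Nernst: E = (59.4/2) · log₁₀([out]/[in]), so log₁₀([out]/[in]) = 126.7 × 2 / 59.4 = 4.2660.
[out]/[in] = 10^(4.2660) = 1.845e+04.
[in] = 1.29 / 1.845e+04 = 6.992e-05 mmol L⁻¹.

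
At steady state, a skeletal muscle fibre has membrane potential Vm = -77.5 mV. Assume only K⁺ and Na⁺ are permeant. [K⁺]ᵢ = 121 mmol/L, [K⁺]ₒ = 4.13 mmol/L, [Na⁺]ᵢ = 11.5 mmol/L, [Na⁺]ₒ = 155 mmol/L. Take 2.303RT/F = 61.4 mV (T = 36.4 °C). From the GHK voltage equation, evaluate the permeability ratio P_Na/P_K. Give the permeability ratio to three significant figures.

Let α = P_Na/P_K. GHK: Vm = 61.4·log₁₀[(Kₒ + α·Naₒ)/(Kᵢ + α·Naᵢ)].
10^(Vm/61.4) = 10^(-77.5/61.4) = 0.054675
So 0.054675·(Kᵢ + α·Naᵢ) = Kₒ + α·Naₒ → α = (0.054675·121.0 − 4.13) / (155.0 − 0.054675·11.5)
α = (6.616 − 4.13) / (155.0 − 0.6288) = 2.486/154.4 = 0.0161

0.0161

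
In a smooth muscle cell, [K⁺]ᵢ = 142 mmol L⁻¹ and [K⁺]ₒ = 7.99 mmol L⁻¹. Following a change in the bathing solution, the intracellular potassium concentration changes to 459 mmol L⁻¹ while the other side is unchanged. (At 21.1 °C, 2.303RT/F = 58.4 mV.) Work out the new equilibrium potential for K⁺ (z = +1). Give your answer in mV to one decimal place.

-102.7 mV

After the shift: [K⁺]_out = 7.99, [K⁺]_in = 459 mmol L⁻¹.
E_new = (58.4/1)·log₁₀(7.99/459) = 58.40 · (-1.7593) = -102.74 mV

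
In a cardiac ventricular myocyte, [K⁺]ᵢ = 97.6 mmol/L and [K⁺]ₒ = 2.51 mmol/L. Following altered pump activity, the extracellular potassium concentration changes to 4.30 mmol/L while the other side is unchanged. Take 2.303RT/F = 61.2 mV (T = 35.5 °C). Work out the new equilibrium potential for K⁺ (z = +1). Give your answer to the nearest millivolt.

-83 mV

After the shift: [K⁺]_out = 4.30, [K⁺]_in = 97.6 mmol/L.
E_new = (61.2/1)·log₁₀(4.30/97.6) = 61.20 · (-1.3560) = -82.99 mV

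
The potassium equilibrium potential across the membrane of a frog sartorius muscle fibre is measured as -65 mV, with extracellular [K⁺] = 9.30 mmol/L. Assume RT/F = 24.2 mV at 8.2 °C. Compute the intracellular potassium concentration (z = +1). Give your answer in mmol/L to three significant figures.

Nernst: E = (24.2/1) · ln([out]/[in]), so ln([out]/[in]) = -65.0 × 1 / 24.2 = -2.6860.
[out]/[in] = e^(-2.6860) = 0.06816.
[in] = 9.30 / 0.06816 = 136.5 mmol/L.

136 mmol/L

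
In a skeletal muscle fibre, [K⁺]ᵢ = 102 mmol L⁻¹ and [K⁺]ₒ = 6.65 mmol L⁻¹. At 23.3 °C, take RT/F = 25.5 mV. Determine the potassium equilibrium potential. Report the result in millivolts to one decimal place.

-69.6 mV

E = (25.5/z) · ln([K⁺]_out/[K⁺]_in) with z = +1.
= (25.5/1) · ln(6.65/102) = 25.50 · ln(0.0652)
= 25.50 · (-2.7304) = -69.62 mV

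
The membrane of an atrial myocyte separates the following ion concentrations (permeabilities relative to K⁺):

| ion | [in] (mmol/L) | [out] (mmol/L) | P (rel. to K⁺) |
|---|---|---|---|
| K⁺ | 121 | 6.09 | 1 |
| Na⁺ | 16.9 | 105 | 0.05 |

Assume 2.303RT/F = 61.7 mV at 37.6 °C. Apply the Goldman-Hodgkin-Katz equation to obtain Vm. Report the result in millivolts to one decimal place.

Vm = 61.7 · log₁₀[(Σ P·[cation]ₒ + Σ P·[anion]ᵢ) / (Σ P·[cation]ᵢ + Σ P·[anion]ₒ)]
Numerator = 1×6.09 + 0.05×105 = 11.34
Denominator = 1×121 + 0.05×16.9 = 121.8
Vm = 61.7 · log₁₀(0.093069) = 61.7 × (-1.0312) = -63.62 mV

-63.6 mV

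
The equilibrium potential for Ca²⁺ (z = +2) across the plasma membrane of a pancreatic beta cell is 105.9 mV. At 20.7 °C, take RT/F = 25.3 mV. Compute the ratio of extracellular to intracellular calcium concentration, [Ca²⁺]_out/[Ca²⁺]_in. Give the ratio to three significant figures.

4320

ln([out]/[in]) = E·z/(25.3) = 105.9 × 2 / 25.3 = 8.3715
[out]/[in] = e^(8.3715) = 4322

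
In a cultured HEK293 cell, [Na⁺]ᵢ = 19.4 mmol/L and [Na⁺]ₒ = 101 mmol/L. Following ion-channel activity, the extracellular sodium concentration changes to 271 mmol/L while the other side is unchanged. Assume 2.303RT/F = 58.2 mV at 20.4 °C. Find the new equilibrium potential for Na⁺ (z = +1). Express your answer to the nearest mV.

After the shift: [Na⁺]_out = 271, [Na⁺]_in = 19.4 mmol/L.
E_new = (58.2/1)·log₁₀(271/19.4) = 58.20 · (1.1452) = 66.65 mV

67 mV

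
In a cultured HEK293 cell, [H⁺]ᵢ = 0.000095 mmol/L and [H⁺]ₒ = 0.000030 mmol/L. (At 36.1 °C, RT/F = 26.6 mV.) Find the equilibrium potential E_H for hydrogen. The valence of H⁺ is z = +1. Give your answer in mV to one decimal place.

-30.7 mV

E = (26.6/z) · ln([H⁺]_out/[H⁺]_in) with z = +1.
= (26.6/1) · ln(0.000030/0.000095) = 26.60 · ln(0.3158)
= 26.60 · (-1.1527) = -30.66 mV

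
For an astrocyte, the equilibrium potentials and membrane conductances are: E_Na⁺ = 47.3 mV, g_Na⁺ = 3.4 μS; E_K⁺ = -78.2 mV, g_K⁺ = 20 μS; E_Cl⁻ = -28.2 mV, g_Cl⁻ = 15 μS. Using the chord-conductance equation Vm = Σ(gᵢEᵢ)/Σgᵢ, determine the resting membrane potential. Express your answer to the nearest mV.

-48 mV

Σ gᵢEᵢ = 3.4·(47.3) + 20·(-78.2) + 15·(-28.2) = -1826.18
Σ gᵢ = 3.4 + 20 + 15 = 38.4
Vm = -1826.18 / 38.4 = -47.56 mV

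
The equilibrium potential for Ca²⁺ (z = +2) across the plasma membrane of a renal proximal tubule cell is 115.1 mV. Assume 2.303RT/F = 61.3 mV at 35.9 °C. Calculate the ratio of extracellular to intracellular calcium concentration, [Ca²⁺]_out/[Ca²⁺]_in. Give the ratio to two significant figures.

5700

log₁₀([out]/[in]) = E·z/(61.3) = 115.1 × 2 / 61.3 = 3.7553
[out]/[in] = 10^(3.7553) = 5692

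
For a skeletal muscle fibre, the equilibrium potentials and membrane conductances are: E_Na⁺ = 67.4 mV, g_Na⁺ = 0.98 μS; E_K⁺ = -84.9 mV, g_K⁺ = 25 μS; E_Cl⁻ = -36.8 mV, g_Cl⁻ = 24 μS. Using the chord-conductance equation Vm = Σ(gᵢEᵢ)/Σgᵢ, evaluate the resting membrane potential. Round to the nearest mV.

Σ gᵢEᵢ = 0.98·(67.4) + 25·(-84.9) + 24·(-36.8) = -2939.65
Σ gᵢ = 0.98 + 25 + 24 = 49.98
Vm = -2939.65 / 49.98 = -58.82 mV

-59 mV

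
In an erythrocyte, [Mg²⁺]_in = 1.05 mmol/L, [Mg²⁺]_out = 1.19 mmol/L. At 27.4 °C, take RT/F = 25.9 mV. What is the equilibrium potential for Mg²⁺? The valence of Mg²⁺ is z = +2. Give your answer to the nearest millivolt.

2 mV

E = (25.9/z) · ln([Mg²⁺]_out/[Mg²⁺]_in) with z = +2.
= (25.9/2) · ln(1.19/1.05) = 12.95 · ln(1.133)
= 12.95 · (0.1252) = 1.62 mV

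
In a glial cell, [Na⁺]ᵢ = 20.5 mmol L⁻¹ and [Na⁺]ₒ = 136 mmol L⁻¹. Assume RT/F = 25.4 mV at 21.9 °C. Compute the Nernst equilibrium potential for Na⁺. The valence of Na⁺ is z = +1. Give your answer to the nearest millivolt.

48 mV

E = (25.4/z) · ln([Na⁺]_out/[Na⁺]_in) with z = +1.
= (25.4/1) · ln(136/20.5) = 25.40 · ln(6.634)
= 25.40 · (1.8922) = 48.06 mV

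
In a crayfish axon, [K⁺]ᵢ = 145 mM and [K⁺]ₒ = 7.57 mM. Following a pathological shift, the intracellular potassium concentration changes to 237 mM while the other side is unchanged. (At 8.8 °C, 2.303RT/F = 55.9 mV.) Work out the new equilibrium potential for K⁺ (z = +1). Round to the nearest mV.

After the shift: [K⁺]_out = 7.57, [K⁺]_in = 237 mM.
E_new = (55.9/1)·log₁₀(7.57/237) = 55.90 · (-1.4957) = -83.61 mV

-84 mV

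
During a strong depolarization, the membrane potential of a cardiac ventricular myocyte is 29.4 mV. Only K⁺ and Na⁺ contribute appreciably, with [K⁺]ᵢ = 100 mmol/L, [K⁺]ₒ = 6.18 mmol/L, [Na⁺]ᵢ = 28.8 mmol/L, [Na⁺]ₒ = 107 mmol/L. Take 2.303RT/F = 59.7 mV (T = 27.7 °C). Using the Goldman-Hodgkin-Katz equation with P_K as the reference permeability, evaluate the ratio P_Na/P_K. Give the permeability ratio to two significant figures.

Let α = P_Na/P_K. GHK: Vm = 59.7·log₁₀[(Kₒ + α·Naₒ)/(Kᵢ + α·Naᵢ)].
10^(Vm/59.7) = 10^(29.4/59.7) = 3.1079
So 3.1079·(Kᵢ + α·Naᵢ) = Kₒ + α·Naₒ → α = (3.1079·100.0 − 6.18) / (107.0 − 3.1079·28.8)
α = (310.8 − 6.18) / (107.0 − 89.51) = 304.6/17.49 = 17.41

17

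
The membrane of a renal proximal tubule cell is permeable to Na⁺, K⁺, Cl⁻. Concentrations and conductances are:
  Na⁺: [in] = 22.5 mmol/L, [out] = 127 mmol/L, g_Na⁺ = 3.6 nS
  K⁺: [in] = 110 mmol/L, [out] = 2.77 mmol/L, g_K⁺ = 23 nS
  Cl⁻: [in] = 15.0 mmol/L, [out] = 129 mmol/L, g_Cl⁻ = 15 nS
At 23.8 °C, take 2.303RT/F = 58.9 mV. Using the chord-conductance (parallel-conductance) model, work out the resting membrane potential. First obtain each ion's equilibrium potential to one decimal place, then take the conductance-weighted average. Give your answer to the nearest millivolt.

-68 mV

E_Na⁺ = (58.9/1)·log₁₀(127/22.5) = 44.3 mV
E_K⁺ = (58.9/1)·log₁₀(2.77/110) = -94.2 mV
E_Cl⁻ = (58.9/-1)·log₁₀(129/15.0) = -55.0 mV
Vm = (Σ gᵢEᵢ)/(Σ gᵢ) = (3.6·44.3 + 23·-94.2 + 15·-55.0) / (3.6 + 23 + 15)
= -2832.12 / 41.6 = -68.08 mV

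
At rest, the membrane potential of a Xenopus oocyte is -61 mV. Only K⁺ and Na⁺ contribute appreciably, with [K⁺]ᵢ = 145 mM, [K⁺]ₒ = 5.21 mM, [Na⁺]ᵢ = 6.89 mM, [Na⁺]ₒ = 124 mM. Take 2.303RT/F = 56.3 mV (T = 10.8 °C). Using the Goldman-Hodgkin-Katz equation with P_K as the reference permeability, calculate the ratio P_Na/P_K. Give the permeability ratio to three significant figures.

0.0547

Let α = P_Na/P_K. GHK: Vm = 56.3·log₁₀[(Kₒ + α·Naₒ)/(Kᵢ + α·Naᵢ)].
10^(Vm/56.3) = 10^(-61.0/56.3) = 0.082512
So 0.082512·(Kᵢ + α·Naᵢ) = Kₒ + α·Naₒ → α = (0.082512·145.0 − 5.21) / (124.0 − 0.082512·6.89)
α = (11.96 − 5.21) / (124.0 − 0.5685) = 6.754/123.4 = 0.05472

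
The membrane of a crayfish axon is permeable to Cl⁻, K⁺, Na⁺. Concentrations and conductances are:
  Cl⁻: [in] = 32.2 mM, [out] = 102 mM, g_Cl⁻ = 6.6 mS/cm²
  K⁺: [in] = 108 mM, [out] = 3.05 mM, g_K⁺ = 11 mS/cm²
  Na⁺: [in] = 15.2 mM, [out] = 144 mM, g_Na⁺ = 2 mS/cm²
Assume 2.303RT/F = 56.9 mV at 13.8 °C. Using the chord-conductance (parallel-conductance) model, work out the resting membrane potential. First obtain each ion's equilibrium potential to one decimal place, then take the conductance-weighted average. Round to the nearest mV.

-53 mV

E_Cl⁻ = (56.9/-1)·log₁₀(102/32.2) = -28.5 mV
E_K⁺ = (56.9/1)·log₁₀(3.05/108) = -88.1 mV
E_Na⁺ = (56.9/1)·log₁₀(144/15.2) = 55.6 mV
Vm = (Σ gᵢEᵢ)/(Σ gᵢ) = (6.6·-28.5 + 11·-88.1 + 2·55.6) / (6.6 + 11 + 2)
= -1046.00 / 19.6 = -53.37 mV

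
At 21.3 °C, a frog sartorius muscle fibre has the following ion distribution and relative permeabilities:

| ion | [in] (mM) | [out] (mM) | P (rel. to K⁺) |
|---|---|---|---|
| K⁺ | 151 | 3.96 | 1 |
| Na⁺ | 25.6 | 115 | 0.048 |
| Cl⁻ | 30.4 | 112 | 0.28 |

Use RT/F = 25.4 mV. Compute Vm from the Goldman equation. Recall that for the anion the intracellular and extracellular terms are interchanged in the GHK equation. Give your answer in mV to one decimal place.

Vm = 25.4 · ln[(Σ P·[cation]ₒ + Σ P·[anion]ᵢ) / (Σ P·[cation]ᵢ + Σ P·[anion]ₒ)]
Numerator = 1×3.96 + 0.048×115 + 0.28×30.4 = 17.99
Denominator = 1×151 + 0.048×25.6 + 0.28×112 = 183.6
Vm = 25.4 · ln(0.098002) = 25.4 × (-2.3228) = -59.00 mV

-59.0 mV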